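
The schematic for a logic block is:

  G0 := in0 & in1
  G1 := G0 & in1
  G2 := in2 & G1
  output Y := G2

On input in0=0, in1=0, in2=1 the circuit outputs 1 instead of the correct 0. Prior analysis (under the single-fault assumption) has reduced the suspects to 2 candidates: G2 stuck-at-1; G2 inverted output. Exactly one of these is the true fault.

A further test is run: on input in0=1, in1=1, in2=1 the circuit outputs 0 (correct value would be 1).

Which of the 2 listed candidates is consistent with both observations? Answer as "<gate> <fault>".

Evaluate each candidate on input in0=1, in1=1, in2=1:
  G2 stuck-at-1: G0=1, G1=1, G2=1 [stuck-at-1] → 1 — eliminated
  G2 inverted output: G0=1, G1=1, G2=0 [inverted output] → 0 — matches
Only G2 inverted output reproduces the observed 0.

G2 inverted output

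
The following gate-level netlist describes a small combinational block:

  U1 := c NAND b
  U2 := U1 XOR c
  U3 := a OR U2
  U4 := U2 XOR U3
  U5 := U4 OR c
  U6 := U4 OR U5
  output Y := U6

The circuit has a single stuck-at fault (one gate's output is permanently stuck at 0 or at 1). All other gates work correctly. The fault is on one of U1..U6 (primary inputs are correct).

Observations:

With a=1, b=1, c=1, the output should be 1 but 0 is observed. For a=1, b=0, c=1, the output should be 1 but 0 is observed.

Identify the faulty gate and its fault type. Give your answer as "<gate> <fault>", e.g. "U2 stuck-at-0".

Fault-free values for test 1 (a=1, b=1, c=1): U1=0, U2=1, U3=1, U4=0, U5=1, U6=1, giving Y=1. Observed 0.
Test 1: faults giving observed 0 are {U5 stuck-at-0, U6 stuck-at-0}.
Test 2 (a=1, b=0, c=1): fault-free U1=1, U2=0, U3=1, U4=1, U5=1, U6=1 → 1; observed 0. Eliminates U5 stuck-at-0.
Only U6 stuck-at-0 is consistent with every test.

U6 stuck-at-0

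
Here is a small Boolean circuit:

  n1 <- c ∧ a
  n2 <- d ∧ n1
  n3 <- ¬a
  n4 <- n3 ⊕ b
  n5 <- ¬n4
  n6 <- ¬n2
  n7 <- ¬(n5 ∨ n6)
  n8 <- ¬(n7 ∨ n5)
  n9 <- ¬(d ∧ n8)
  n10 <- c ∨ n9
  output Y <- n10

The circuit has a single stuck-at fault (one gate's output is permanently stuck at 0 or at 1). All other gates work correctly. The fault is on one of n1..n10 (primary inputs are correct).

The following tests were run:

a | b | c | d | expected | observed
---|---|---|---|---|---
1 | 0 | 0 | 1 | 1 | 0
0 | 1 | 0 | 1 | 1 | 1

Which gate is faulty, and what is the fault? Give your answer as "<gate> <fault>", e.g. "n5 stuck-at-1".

n3 stuck-at-1

Fault-free values for test 1 (a=1, b=0, c=0, d=1): n1=0, n2=0, n3=0, n4=0, n5=1, n6=1, n7=0, n8=0, n9=1, n10=1, giving Y=1. Observed 0.
Test 1: faults giving observed 0 are {n3 stuck-at-1, n4 stuck-at-1, n5 stuck-at-0, n8 stuck-at-1, n9 stuck-at-0, n10 stuck-at-0}.
Test 2 (a=0, b=1, c=0, d=1): fault-free n1=0, n2=0, n3=1, n4=0, n5=1, n6=1, n7=0, n8=0, n9=1, n10=1 → 1; observed 1. Eliminates n4 stuck-at-1, n5 stuck-at-0, n8 stuck-at-1, n9 stuck-at-0, n10 stuck-at-0.
Only n3 stuck-at-1 is consistent with every test.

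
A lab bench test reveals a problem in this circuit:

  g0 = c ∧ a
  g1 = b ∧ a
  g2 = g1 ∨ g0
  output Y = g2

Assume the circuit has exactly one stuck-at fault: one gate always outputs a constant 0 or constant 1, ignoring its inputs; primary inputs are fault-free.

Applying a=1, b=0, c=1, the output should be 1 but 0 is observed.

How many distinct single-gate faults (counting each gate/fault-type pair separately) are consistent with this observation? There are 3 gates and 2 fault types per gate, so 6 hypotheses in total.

Fault-free: g0=1, g1=0, g2=1 → 1. Observed 0.
  g0 stuck-at-0: output 0 ✓
  g0 stuck-at-1: output 1 ✗
  g1 stuck-at-0: output 1 ✗
  g1 stuck-at-1: output 1 ✗
  g2 stuck-at-0: output 0 ✓
  g2 stuck-at-1: output 1 ✗
Consistent faults: {g0 stuck-at-0, g2 stuck-at-0} — 2 in all.

2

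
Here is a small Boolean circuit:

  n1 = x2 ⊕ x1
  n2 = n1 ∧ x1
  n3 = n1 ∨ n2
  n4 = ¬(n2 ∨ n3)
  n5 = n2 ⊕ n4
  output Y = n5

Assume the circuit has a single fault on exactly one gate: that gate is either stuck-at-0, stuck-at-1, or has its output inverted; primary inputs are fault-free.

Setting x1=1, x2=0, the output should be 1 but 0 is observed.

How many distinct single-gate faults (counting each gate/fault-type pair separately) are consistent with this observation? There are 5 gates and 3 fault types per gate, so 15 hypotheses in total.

6

Fault-free: n1=1, n2=1, n3=1, n4=0, n5=1 → 1. Observed 0.
  n1: none of the 3 fault types match ✗
  n2: stuck-at-0, inverted output ✓; others ✗
  n3: none of the 3 fault types match ✗
  n4: stuck-at-1, inverted output ✓; others ✗
  n5: stuck-at-0, inverted output ✓; others ✗
Consistent faults: {n2 stuck-at-0, n2 inverted output, n4 stuck-at-1, n4 inverted output, n5 stuck-at-0, n5 inverted output} — 6 in all.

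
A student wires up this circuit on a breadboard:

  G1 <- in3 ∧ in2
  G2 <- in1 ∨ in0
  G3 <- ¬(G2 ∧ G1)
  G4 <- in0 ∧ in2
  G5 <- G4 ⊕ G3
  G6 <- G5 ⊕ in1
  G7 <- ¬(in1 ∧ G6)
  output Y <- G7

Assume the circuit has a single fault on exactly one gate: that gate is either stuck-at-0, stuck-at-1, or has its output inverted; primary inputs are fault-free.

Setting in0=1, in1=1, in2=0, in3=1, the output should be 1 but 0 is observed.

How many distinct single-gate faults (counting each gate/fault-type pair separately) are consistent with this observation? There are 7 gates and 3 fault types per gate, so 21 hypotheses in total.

Fault-free: G1=0, G2=1, G3=1, G4=0, G5=1, G6=0, G7=1 → 1. Observed 0.
  G1: stuck-at-1, inverted output ✓; others ✗
  G2: none of the 3 fault types match ✗
  G3: stuck-at-0, inverted output ✓; others ✗
  G4: stuck-at-1, inverted output ✓; others ✗
  G5: stuck-at-0, inverted output ✓; others ✗
  G6: stuck-at-1, inverted output ✓; others ✗
  G7: stuck-at-0, inverted output ✓; others ✗
Consistent faults: {G1 stuck-at-1, G1 inverted output, G3 stuck-at-0, G3 inverted output, G4 stuck-at-1, G4 inverted output, G5 stuck-at-0, G5 inverted output, G6 stuck-at-1, G6 inverted output, G7 stuck-at-0, G7 inverted output} — 12 in all.

12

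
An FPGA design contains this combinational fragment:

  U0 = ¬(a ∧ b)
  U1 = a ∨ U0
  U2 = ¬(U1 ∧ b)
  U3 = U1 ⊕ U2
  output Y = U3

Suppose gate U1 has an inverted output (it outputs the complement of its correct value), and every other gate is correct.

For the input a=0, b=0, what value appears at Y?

Propagate with U1 forced: U0=1, U1=0 [inverted output], U2=1, U3=1.
So Y = 1. (Without the fault it would be 0.)

1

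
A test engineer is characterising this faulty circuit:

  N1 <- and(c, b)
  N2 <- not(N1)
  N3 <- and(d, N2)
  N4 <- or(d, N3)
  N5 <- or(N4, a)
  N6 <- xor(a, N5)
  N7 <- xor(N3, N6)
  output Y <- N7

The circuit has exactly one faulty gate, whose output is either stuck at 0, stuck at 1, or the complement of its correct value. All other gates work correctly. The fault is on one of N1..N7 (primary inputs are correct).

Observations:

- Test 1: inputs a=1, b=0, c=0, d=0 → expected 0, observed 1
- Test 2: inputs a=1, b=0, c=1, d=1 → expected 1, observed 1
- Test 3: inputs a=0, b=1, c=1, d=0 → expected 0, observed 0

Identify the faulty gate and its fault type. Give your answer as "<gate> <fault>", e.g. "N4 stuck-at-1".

Fault-free values for test 1 (a=1, b=0, c=0, d=0): N1=0, N2=1, N3=0, N4=0, N5=1, N6=0, N7=0, giving Y=0. Observed 1.
Test 1: faults giving observed 1 are {N3 stuck-at-1, N3 inverted output, N5 stuck-at-0, N5 inverted output, N6 stuck-at-1, N6 inverted output, N7 stuck-at-1, N7 inverted output}.
Test 2 (a=1, b=0, c=1, d=1): fault-free N1=0, N2=1, N3=1, N4=1, N5=1, N6=0, N7=1 → 1; observed 1. Eliminates N3 inverted output, N5 stuck-at-0, N5 inverted output, N6 stuck-at-1, N6 inverted output, N7 inverted output.
Test 3 (a=0, b=1, c=1, d=0): fault-free N1=1, N2=0, N3=0, N4=0, N5=0, N6=0, N7=0 → 0; observed 0. Eliminates N7 stuck-at-1.
Only N3 stuck-at-1 is consistent with every test.

N3 stuck-at-1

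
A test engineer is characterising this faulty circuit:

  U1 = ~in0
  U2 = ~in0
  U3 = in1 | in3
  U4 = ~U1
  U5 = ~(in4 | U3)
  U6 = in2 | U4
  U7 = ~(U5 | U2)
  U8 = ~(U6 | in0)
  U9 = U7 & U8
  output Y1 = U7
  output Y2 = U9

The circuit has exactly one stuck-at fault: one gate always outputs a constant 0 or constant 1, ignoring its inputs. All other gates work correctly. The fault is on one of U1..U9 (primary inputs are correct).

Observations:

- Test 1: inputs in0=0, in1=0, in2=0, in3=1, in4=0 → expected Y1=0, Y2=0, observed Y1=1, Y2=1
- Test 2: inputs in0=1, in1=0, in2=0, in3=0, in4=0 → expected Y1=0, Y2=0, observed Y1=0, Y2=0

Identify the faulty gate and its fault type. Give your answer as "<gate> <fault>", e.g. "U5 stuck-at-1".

Fault-free values for test 1 (in0=0, in1=0, in2=0, in3=1, in4=0): U1=1, U2=1, U3=1, U4=0, U5=0, U6=0, U7=0, U8=1, U9=0, giving Y1=0, Y2=0. Observed Y1=1, Y2=1.
Test 1: faults giving observed Y1=1, Y2=1 are {U2 stuck-at-0, U7 stuck-at-1}.
Test 2 (in0=1, in1=0, in2=0, in3=0, in4=0): fault-free U1=0, U2=0, U3=0, U4=1, U5=1, U6=1, U7=0, U8=0, U9=0 → Y1=0, Y2=0; observed Y1=0, Y2=0. Eliminates U7 stuck-at-1.
Only U2 stuck-at-0 is consistent with every test.

U2 stuck-at-0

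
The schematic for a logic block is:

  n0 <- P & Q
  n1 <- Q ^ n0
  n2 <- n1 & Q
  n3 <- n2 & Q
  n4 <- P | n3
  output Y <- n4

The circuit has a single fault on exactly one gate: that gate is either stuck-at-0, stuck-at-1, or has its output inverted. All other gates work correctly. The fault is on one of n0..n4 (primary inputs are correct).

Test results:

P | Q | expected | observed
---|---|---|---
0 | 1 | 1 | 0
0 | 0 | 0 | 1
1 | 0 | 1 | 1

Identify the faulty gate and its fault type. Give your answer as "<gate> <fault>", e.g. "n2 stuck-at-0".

n3 inverted output

Fault-free values for test 1 (P=0, Q=1): n0=0, n1=1, n2=1, n3=1, n4=1, giving Y=1. Observed 0.
Test 1: faults giving observed 0 are {n0 stuck-at-1, n0 inverted output, n1 stuck-at-0, n1 inverted output, n2 stuck-at-0, n2 inverted output, n3 stuck-at-0, n3 inverted output, n4 stuck-at-0, n4 inverted output}.
Test 2 (P=0, Q=0): fault-free n0=0, n1=0, n2=0, n3=0, n4=0 → 0; observed 1. Eliminates n0 stuck-at-1, n0 inverted output, n1 stuck-at-0, n1 inverted output, n2 stuck-at-0, n2 inverted output, n3 stuck-at-0, n4 stuck-at-0.
Test 3 (P=1, Q=0): fault-free n0=0, n1=0, n2=0, n3=0, n4=1 → 1; observed 1. Eliminates n4 inverted output.
Only n3 inverted output is consistent with every test.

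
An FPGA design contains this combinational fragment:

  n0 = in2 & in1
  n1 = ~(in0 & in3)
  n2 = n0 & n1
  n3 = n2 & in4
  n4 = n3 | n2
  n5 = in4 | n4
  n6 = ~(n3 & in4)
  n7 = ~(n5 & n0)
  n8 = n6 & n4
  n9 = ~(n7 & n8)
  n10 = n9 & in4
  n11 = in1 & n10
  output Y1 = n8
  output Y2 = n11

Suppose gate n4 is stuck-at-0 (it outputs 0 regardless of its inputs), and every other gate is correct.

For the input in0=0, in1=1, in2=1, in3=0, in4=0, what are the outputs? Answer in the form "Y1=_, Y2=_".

Y1=0, Y2=0

Propagate with n4 forced: n0=1, n1=1, n2=1, n3=0, n4=0 [stuck-at-0], n5=0, n6=1, n7=1, n8=0, n9=1, n10=0, n11=0.
So the outputs are Y1=0, Y2=0. (Without the fault they would be Y1=1, Y2=0.)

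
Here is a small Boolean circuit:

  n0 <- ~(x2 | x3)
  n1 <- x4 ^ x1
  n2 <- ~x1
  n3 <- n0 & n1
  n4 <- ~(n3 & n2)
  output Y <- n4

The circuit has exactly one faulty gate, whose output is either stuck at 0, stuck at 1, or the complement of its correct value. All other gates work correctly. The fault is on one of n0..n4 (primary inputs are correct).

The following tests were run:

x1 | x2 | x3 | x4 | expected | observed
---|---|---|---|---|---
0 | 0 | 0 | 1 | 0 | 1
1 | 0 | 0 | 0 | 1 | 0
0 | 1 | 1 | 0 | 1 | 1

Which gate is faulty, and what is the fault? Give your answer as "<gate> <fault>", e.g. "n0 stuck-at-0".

Fault-free values for test 1 (x1=0, x2=0, x3=0, x4=1): n0=1, n1=1, n2=1, n3=1, n4=0, giving Y=0. Observed 1.
Test 1: faults giving observed 1 are {n0 stuck-at-0, n0 inverted output, n1 stuck-at-0, n1 inverted output, n2 stuck-at-0, n2 inverted output, n3 stuck-at-0, n3 inverted output, n4 stuck-at-1, n4 inverted output}.
Test 2 (x1=1, x2=0, x3=0, x4=0): fault-free n0=1, n1=1, n2=0, n3=1, n4=1 → 1; observed 0. Eliminates n0 stuck-at-0, n0 inverted output, n1 stuck-at-0, n1 inverted output, n2 stuck-at-0, n3 stuck-at-0, n3 inverted output, n4 stuck-at-1.
Test 3 (x1=0, x2=1, x3=1, x4=0): fault-free n0=0, n1=0, n2=1, n3=0, n4=1 → 1; observed 1. Eliminates n4 inverted output.
Only n2 inverted output is consistent with every test.

n2 inverted output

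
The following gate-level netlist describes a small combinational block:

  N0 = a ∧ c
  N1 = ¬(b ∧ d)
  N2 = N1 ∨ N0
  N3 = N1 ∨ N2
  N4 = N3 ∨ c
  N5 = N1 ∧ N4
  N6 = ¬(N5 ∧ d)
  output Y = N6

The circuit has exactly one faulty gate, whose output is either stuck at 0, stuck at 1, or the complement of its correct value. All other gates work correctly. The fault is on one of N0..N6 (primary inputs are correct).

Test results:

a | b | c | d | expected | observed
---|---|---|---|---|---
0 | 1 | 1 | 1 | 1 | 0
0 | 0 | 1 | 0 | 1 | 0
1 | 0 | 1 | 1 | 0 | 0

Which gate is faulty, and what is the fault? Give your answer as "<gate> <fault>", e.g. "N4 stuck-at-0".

Fault-free values for test 1 (a=0, b=1, c=1, d=1): N0=0, N1=0, N2=0, N3=0, N4=1, N5=0, N6=1, giving Y=1. Observed 0.
Test 1: faults giving observed 0 are {N1 stuck-at-1, N1 inverted output, N5 stuck-at-1, N5 inverted output, N6 stuck-at-0, N6 inverted output}.
Test 2 (a=0, b=0, c=1, d=0): fault-free N0=0, N1=1, N2=1, N3=1, N4=1, N5=1, N6=1 → 1; observed 0. Eliminates N1 stuck-at-1, N1 inverted output, N5 stuck-at-1, N5 inverted output.
Test 3 (a=1, b=0, c=1, d=1): fault-free N0=1, N1=1, N2=1, N3=1, N4=1, N5=1, N6=0 → 0; observed 0. Eliminates N6 inverted output.
Only N6 stuck-at-0 is consistent with every test.

N6 stuck-at-0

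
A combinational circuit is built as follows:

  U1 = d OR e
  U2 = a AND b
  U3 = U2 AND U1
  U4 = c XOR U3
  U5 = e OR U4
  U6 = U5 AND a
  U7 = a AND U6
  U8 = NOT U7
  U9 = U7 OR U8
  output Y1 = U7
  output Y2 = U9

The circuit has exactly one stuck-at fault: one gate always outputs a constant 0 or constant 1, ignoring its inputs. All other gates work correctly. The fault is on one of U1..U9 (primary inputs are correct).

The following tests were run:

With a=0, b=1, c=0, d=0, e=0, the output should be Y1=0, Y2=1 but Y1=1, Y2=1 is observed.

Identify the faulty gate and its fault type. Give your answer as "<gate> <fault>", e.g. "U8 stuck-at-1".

Fault-free values for test 1 (a=0, b=1, c=0, d=0, e=0): U1=0, U2=0, U3=0, U4=0, U5=0, U6=0, U7=0, U8=1, U9=1, giving Y1=0, Y2=1. Observed Y1=1, Y2=1.
Test 1: faults giving observed Y1=1, Y2=1 are {U7 stuck-at-1}.
Only U7 stuck-at-1 is consistent with every test.

U7 stuck-at-1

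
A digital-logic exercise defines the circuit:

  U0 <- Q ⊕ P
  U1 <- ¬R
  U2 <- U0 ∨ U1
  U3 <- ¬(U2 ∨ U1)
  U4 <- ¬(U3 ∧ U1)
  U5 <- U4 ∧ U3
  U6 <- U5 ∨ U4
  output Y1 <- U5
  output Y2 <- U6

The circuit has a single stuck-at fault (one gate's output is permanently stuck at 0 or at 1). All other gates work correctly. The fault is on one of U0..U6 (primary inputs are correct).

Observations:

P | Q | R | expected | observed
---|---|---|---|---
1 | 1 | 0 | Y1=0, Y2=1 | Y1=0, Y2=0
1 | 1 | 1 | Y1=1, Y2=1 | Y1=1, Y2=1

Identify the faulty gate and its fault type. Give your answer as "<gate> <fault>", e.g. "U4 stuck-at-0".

U3 stuck-at-1

Fault-free values for test 1 (P=1, Q=1, R=0): U0=0, U1=1, U2=1, U3=0, U4=1, U5=0, U6=1, giving Y1=0, Y2=1. Observed Y1=0, Y2=0.
Test 1: faults giving observed Y1=0, Y2=0 are {U3 stuck-at-1, U4 stuck-at-0, U6 stuck-at-0}.
Test 2 (P=1, Q=1, R=1): fault-free U0=0, U1=0, U2=0, U3=1, U4=1, U5=1, U6=1 → Y1=1, Y2=1; observed Y1=1, Y2=1. Eliminates U4 stuck-at-0, U6 stuck-at-0.
Only U3 stuck-at-1 is consistent with every test.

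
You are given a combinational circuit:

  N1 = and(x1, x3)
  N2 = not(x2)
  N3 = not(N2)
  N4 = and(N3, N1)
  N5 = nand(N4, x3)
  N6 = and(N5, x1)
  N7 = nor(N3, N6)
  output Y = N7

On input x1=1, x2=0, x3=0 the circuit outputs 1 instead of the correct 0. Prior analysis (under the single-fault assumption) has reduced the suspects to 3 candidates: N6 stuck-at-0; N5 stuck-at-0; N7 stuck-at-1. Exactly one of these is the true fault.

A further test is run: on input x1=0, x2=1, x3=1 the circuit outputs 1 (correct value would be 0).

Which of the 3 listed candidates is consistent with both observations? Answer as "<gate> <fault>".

N7 stuck-at-1

Evaluate each candidate on input x1=0, x2=1, x3=1:
  N6 stuck-at-0: N1=0, N2=0, N3=1, N4=0, N5=1, N6=0 [stuck-at-0], N7=0 → 0 — eliminated
  N5 stuck-at-0: N1=0, N2=0, N3=1, N4=0, N5=0 [stuck-at-0], N6=0, N7=0 → 0 — eliminated
  N7 stuck-at-1: N1=0, N2=0, N3=1, N4=0, N5=1, N6=0, N7=1 [stuck-at-1] → 1 — matches
Only N7 stuck-at-1 reproduces the observed 1.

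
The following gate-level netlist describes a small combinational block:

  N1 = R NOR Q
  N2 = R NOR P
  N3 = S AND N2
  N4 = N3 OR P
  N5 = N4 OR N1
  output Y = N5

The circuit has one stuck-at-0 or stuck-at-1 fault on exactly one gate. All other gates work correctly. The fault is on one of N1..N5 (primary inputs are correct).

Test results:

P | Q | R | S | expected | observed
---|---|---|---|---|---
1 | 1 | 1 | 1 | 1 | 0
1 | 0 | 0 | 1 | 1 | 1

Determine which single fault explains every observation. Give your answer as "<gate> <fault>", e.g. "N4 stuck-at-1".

N4 stuck-at-0

Fault-free values for test 1 (P=1, Q=1, R=1, S=1): N1=0, N2=0, N3=0, N4=1, N5=1, giving Y=1. Observed 0.
Test 1: faults giving observed 0 are {N4 stuck-at-0, N5 stuck-at-0}.
Test 2 (P=1, Q=0, R=0, S=1): fault-free N1=1, N2=0, N3=0, N4=1, N5=1 → 1; observed 1. Eliminates N5 stuck-at-0.
Only N4 stuck-at-0 is consistent with every test.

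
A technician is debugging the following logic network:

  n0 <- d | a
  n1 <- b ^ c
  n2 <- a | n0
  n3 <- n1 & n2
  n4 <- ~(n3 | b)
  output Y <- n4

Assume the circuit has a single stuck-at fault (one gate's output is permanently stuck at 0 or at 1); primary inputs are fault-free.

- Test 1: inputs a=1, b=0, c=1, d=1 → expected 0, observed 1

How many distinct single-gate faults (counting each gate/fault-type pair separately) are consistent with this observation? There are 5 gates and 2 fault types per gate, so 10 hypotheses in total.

Fault-free: n0=1, n1=1, n2=1, n3=1, n4=0 → 0. Observed 1.
  n0 stuck-at-0: output 0 ✗
  n0 stuck-at-1: output 0 ✗
  n1 stuck-at-0: output 1 ✓
  n1 stuck-at-1: output 0 ✗
  n2 stuck-at-0: output 1 ✓
  n2 stuck-at-1: output 0 ✗
  n3 stuck-at-0: output 1 ✓
  n3 stuck-at-1: output 0 ✗
  n4 stuck-at-0: output 0 ✗
  n4 stuck-at-1: output 1 ✓
Consistent faults: {n1 stuck-at-0, n2 stuck-at-0, n3 stuck-at-0, n4 stuck-at-1} — 4 in all.

4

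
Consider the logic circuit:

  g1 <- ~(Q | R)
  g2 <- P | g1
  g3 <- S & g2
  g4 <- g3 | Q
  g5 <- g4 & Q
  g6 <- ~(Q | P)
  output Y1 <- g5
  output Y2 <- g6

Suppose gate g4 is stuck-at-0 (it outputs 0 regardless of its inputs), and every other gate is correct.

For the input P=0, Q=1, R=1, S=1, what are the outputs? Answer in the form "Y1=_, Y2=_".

Y1=0, Y2=0

Propagate with g4 forced: g1=0, g2=0, g3=0, g4=0 [stuck-at-0], g5=0, g6=0.
So the outputs are Y1=0, Y2=0. (Without the fault they would be Y1=1, Y2=0.)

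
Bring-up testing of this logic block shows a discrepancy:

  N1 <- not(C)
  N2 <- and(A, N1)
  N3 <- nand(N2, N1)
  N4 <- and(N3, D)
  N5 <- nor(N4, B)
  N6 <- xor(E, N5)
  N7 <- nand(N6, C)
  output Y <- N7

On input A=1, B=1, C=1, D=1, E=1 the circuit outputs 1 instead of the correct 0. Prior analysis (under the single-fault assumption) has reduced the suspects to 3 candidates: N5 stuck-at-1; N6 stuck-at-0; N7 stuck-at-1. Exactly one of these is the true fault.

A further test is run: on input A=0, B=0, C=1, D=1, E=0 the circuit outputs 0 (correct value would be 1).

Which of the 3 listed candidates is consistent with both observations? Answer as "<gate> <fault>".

Evaluate each candidate on input A=0, B=0, C=1, D=1, E=0:
  N5 stuck-at-1: N1=0, N2=0, N3=1, N4=1, N5=1 [stuck-at-1], N6=1, N7=0 → 0 — matches
  N6 stuck-at-0: N1=0, N2=0, N3=1, N4=1, N5=0, N6=0 [stuck-at-0], N7=1 → 1 — eliminated
  N7 stuck-at-1: N1=0, N2=0, N3=1, N4=1, N5=0, N6=0, N7=1 [stuck-at-1] → 1 — eliminated
Only N5 stuck-at-1 reproduces the observed 0.

N5 stuck-at-1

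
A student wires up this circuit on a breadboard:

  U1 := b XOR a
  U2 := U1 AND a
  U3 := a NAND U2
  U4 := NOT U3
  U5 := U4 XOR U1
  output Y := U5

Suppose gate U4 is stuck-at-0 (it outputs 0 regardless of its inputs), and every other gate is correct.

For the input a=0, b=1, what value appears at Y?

Propagate with U4 forced: U1=1, U2=0, U3=1, U4=0 [stuck-at-0], U5=1.
So Y = 1. (Same as the fault-free value — the fault is masked on this input.)

1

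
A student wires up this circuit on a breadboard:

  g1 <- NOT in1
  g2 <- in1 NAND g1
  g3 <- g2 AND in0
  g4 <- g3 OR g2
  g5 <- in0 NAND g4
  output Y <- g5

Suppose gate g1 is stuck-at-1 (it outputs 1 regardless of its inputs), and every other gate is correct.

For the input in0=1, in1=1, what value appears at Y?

1

Propagate with g1 forced: g1=1 [stuck-at-1], g2=0, g3=0, g4=0, g5=1.
So Y = 1. (Without the fault it would be 0.)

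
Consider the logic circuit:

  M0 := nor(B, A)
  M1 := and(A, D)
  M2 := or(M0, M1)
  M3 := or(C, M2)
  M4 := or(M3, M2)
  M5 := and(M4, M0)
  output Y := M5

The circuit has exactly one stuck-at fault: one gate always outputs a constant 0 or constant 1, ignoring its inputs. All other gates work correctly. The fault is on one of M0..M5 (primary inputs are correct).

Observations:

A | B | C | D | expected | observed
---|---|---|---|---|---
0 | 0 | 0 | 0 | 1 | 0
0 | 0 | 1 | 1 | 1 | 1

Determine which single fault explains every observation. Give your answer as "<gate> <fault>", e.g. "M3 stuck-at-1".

M2 stuck-at-0

Fault-free values for test 1 (A=0, B=0, C=0, D=0): M0=1, M1=0, M2=1, M3=1, M4=1, M5=1, giving Y=1. Observed 0.
Test 1: faults giving observed 0 are {M0 stuck-at-0, M2 stuck-at-0, M4 stuck-at-0, M5 stuck-at-0}.
Test 2 (A=0, B=0, C=1, D=1): fault-free M0=1, M1=0, M2=1, M3=1, M4=1, M5=1 → 1; observed 1. Eliminates M0 stuck-at-0, M4 stuck-at-0, M5 stuck-at-0.
Only M2 stuck-at-0 is consistent with every test.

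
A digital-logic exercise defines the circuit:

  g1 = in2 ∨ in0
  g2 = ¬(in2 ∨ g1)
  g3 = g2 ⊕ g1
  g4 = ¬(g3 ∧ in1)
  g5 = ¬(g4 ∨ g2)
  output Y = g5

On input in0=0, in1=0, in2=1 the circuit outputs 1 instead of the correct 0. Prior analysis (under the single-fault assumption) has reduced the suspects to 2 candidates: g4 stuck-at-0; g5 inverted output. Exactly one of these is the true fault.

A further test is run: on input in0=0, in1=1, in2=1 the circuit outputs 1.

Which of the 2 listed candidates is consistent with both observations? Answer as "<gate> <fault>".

g4 stuck-at-0

Evaluate each candidate on input in0=0, in1=1, in2=1:
  g4 stuck-at-0: g1=1, g2=0, g3=1, g4=0 [stuck-at-0], g5=1 → 1 — matches
  g5 inverted output: g1=1, g2=0, g3=1, g4=0, g5=0 [inverted output] → 0 — eliminated
Only g4 stuck-at-0 reproduces the observed 1.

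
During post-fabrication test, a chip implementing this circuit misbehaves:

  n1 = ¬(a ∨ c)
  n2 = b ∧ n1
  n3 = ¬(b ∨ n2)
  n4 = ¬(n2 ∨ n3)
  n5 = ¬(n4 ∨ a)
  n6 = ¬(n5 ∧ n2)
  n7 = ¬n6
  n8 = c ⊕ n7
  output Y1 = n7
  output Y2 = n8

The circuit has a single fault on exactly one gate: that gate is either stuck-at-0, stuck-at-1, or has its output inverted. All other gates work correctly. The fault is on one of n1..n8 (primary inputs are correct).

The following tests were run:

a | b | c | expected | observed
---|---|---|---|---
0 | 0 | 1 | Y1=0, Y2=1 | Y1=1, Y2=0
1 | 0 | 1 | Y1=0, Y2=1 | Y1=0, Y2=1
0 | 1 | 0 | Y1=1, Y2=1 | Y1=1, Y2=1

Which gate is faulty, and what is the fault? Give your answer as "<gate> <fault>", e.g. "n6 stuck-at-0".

n2 stuck-at-1

Fault-free values for test 1 (a=0, b=0, c=1): n1=0, n2=0, n3=1, n4=0, n5=1, n6=1, n7=0, n8=1, giving Y1=0, Y2=1. Observed Y1=1, Y2=0.
Test 1: faults giving observed Y1=1, Y2=0 are {n2 stuck-at-1, n2 inverted output, n6 stuck-at-0, n6 inverted output, n7 stuck-at-1, n7 inverted output}.
Test 2 (a=1, b=0, c=1): fault-free n1=0, n2=0, n3=1, n4=0, n5=0, n6=1, n7=0, n8=1 → Y1=0, Y2=1; observed Y1=0, Y2=1. Eliminates n6 stuck-at-0, n6 inverted output, n7 stuck-at-1, n7 inverted output.
Test 3 (a=0, b=1, c=0): fault-free n1=1, n2=1, n3=0, n4=0, n5=1, n6=0, n7=1, n8=1 → Y1=1, Y2=1; observed Y1=1, Y2=1. Eliminates n2 inverted output.
Only n2 stuck-at-1 is consistent with every test.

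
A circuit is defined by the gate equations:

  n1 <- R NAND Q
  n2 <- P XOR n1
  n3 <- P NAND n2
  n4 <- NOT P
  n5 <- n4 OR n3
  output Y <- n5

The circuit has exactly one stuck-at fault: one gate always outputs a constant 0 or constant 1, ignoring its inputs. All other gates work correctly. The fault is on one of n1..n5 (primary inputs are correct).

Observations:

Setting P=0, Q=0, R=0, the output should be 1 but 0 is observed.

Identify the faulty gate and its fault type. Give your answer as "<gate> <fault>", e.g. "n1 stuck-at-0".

n5 stuck-at-0

Fault-free values for test 1 (P=0, Q=0, R=0): n1=1, n2=1, n3=1, n4=1, n5=1, giving Y=1. Observed 0.
Test 1: faults giving observed 0 are {n5 stuck-at-0}.
Only n5 stuck-at-0 is consistent with every test.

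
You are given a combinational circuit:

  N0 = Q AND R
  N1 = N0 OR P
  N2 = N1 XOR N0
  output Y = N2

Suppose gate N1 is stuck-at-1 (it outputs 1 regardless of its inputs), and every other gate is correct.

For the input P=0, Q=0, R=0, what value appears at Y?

1

Propagate with N1 forced: N0=0, N1=1 [stuck-at-1], N2=1.
So Y = 1. (Without the fault it would be 0.)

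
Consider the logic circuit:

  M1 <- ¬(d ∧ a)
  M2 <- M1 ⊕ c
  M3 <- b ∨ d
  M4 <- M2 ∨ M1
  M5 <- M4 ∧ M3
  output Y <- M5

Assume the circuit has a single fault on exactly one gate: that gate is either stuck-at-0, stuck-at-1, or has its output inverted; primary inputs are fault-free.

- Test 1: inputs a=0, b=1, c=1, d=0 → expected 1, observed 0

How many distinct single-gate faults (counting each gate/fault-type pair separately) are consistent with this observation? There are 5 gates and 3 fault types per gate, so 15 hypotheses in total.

6

Fault-free: M1=1, M2=0, M3=1, M4=1, M5=1 → 1. Observed 0.
  M1: none of the 3 fault types match ✗
  M2: none of the 3 fault types match ✗
  M3: stuck-at-0, inverted output ✓; others ✗
  M4: stuck-at-0, inverted output ✓; others ✗
  M5: stuck-at-0, inverted output ✓; others ✗
Consistent faults: {M3 stuck-at-0, M3 inverted output, M4 stuck-at-0, M4 inverted output, M5 stuck-at-0, M5 inverted output} — 6 in all.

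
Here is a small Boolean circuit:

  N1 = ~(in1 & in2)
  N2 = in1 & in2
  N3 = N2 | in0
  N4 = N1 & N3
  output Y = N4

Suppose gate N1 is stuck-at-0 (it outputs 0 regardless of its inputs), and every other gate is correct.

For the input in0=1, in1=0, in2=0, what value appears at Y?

Propagate with N1 forced: N1=0 [stuck-at-0], N2=0, N3=1, N4=0.
So Y = 0. (Without the fault it would be 1.)

0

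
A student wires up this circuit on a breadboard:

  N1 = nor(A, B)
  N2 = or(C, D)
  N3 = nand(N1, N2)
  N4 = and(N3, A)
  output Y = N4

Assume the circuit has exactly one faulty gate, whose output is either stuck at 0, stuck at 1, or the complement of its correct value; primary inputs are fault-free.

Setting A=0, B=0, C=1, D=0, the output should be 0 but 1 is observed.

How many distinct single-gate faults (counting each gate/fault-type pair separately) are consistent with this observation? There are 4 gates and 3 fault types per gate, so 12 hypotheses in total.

2

Fault-free: N1=1, N2=1, N3=0, N4=0 → 0. Observed 1.
  N1 stuck-at-0: output 0 ✗
  N1 stuck-at-1: output 0 ✗
  N1 inverted output: output 0 ✗
  N2 stuck-at-0: output 0 ✗
  N2 stuck-at-1: output 0 ✗
  N2 inverted output: output 0 ✗
  N3 stuck-at-0: output 0 ✗
  N3 stuck-at-1: output 0 ✗
  N3 inverted output: output 0 ✗
  N4 stuck-at-0: output 0 ✗
  N4 stuck-at-1: output 1 ✓
  N4 inverted output: output 1 ✓
Consistent faults: {N4 stuck-at-1, N4 inverted output} — 2 in all.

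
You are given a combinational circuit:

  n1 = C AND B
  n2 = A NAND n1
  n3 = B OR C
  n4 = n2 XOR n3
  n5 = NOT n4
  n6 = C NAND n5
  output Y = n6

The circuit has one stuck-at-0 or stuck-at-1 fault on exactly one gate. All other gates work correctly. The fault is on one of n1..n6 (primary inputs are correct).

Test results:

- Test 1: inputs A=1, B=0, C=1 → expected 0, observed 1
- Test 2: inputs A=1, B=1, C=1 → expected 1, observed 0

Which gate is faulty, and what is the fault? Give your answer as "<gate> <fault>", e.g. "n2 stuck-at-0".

n3 stuck-at-0

Fault-free values for test 1 (A=1, B=0, C=1): n1=0, n2=1, n3=1, n4=0, n5=1, n6=0, giving Y=0. Observed 1.
Test 1: faults giving observed 1 are {n1 stuck-at-1, n2 stuck-at-0, n3 stuck-at-0, n4 stuck-at-1, n5 stuck-at-0, n6 stuck-at-1}.
Test 2 (A=1, B=1, C=1): fault-free n1=1, n2=0, n3=1, n4=1, n5=0, n6=1 → 1; observed 0. Eliminates n1 stuck-at-1, n2 stuck-at-0, n4 stuck-at-1, n5 stuck-at-0, n6 stuck-at-1.
Only n3 stuck-at-0 is consistent with every test.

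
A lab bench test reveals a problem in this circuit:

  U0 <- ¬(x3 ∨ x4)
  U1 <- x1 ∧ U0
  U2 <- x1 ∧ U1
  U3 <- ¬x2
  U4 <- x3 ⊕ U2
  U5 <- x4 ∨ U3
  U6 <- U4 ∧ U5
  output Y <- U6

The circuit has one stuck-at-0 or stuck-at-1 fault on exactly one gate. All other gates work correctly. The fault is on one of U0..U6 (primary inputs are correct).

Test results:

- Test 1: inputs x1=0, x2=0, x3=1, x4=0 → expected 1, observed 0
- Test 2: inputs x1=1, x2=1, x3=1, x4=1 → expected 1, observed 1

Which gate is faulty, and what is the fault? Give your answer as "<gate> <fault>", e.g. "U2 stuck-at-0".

Fault-free values for test 1 (x1=0, x2=0, x3=1, x4=0): U0=0, U1=0, U2=0, U3=1, U4=1, U5=1, U6=1, giving Y=1. Observed 0.
Test 1: faults giving observed 0 are {U2 stuck-at-1, U3 stuck-at-0, U4 stuck-at-0, U5 stuck-at-0, U6 stuck-at-0}.
Test 2 (x1=1, x2=1, x3=1, x4=1): fault-free U0=0, U1=0, U2=0, U3=0, U4=1, U5=1, U6=1 → 1; observed 1. Eliminates U2 stuck-at-1, U4 stuck-at-0, U5 stuck-at-0, U6 stuck-at-0.
Only U3 stuck-at-0 is consistent with every test.

U3 stuck-at-0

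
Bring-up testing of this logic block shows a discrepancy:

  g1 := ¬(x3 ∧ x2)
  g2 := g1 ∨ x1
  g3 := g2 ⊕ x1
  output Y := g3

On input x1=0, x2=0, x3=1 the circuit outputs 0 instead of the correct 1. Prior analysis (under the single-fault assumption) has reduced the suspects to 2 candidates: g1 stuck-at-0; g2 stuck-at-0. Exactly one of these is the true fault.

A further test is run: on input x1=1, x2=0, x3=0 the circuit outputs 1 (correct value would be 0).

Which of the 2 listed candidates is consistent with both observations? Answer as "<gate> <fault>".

g2 stuck-at-0

Evaluate each candidate on input x1=1, x2=0, x3=0:
  g1 stuck-at-0: g1=0 [stuck-at-0], g2=1, g3=0 → 0 — eliminated
  g2 stuck-at-0: g1=1, g2=0 [stuck-at-0], g3=1 → 1 — matches
Only g2 stuck-at-0 reproduces the observed 1.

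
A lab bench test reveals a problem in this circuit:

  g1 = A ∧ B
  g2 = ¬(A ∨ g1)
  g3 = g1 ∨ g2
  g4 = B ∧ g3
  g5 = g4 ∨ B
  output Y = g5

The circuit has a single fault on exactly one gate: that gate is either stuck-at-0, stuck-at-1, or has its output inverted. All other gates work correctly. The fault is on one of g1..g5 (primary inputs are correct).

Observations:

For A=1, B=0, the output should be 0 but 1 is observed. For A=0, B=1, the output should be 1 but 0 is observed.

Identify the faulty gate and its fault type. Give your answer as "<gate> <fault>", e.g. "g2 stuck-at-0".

Fault-free values for test 1 (A=1, B=0): g1=0, g2=0, g3=0, g4=0, g5=0, giving Y=0. Observed 1.
Test 1: faults giving observed 1 are {g4 stuck-at-1, g4 inverted output, g5 stuck-at-1, g5 inverted output}.
Test 2 (A=0, B=1): fault-free g1=0, g2=1, g3=1, g4=1, g5=1 → 1; observed 0. Eliminates g4 stuck-at-1, g4 inverted output, g5 stuck-at-1.
Only g5 inverted output is consistent with every test.

g5 inverted output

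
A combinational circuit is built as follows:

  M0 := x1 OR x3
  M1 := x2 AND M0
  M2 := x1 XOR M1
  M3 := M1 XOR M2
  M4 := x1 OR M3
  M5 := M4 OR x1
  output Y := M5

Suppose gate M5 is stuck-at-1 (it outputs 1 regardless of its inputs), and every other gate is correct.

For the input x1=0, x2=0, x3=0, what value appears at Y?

Propagate with M5 forced: M0=0, M1=0, M2=0, M3=0, M4=0, M5=1 [stuck-at-1].
So Y = 1. (Without the fault it would be 0.)

1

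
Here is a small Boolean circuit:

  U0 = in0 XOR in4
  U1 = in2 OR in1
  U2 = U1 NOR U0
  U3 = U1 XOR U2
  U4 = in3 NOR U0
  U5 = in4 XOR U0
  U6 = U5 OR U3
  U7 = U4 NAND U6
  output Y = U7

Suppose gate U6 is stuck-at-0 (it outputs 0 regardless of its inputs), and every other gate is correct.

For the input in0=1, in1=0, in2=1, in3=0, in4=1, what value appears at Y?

Propagate with U6 forced: U0=0, U1=1, U2=0, U3=1, U4=1, U5=1, U6=0 [stuck-at-0], U7=1.
So Y = 1. (Without the fault it would be 0.)

1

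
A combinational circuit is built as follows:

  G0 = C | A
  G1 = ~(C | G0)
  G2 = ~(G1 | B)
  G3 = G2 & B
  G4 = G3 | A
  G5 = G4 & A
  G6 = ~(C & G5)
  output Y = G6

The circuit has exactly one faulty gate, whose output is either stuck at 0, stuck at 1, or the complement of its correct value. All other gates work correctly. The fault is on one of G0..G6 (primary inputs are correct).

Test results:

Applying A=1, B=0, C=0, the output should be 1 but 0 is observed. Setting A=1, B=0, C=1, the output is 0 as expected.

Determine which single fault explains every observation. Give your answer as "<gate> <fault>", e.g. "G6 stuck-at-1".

G6 stuck-at-0

Fault-free values for test 1 (A=1, B=0, C=0): G0=1, G1=0, G2=1, G3=0, G4=1, G5=1, G6=1, giving Y=1. Observed 0.
Test 1: faults giving observed 0 are {G6 stuck-at-0, G6 inverted output}.
Test 2 (A=1, B=0, C=1): fault-free G0=1, G1=0, G2=1, G3=0, G4=1, G5=1, G6=0 → 0; observed 0. Eliminates G6 inverted output.
Only G6 stuck-at-0 is consistent with every test.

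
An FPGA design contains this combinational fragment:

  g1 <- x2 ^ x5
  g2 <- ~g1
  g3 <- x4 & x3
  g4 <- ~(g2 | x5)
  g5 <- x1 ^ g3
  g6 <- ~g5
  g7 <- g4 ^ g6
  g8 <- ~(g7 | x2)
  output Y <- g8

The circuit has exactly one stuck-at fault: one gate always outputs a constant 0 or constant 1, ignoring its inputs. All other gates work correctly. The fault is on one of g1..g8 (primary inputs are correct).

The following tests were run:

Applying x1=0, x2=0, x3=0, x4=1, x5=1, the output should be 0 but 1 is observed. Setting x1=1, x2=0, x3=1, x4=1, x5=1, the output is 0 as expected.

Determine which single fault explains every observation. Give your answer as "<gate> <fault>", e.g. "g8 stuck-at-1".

Fault-free values for test 1 (x1=0, x2=0, x3=0, x4=1, x5=1): g1=1, g2=0, g3=0, g4=0, g5=0, g6=1, g7=1, g8=0, giving Y=0. Observed 1.
Test 1: faults giving observed 1 are {g3 stuck-at-1, g4 stuck-at-1, g5 stuck-at-1, g6 stuck-at-0, g7 stuck-at-0, g8 stuck-at-1}.
Test 2 (x1=1, x2=0, x3=1, x4=1, x5=1): fault-free g1=1, g2=0, g3=1, g4=0, g5=0, g6=1, g7=1, g8=0 → 0; observed 0. Eliminates g4 stuck-at-1, g5 stuck-at-1, g6 stuck-at-0, g7 stuck-at-0, g8 stuck-at-1.
Only g3 stuck-at-1 is consistent with every test.

g3 stuck-at-1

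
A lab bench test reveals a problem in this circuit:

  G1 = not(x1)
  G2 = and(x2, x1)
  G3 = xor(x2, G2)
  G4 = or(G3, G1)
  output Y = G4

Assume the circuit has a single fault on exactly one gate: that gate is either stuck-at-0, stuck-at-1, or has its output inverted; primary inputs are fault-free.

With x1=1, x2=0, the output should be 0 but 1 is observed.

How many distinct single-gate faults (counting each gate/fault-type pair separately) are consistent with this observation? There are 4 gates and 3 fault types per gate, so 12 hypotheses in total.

8

Fault-free: G1=0, G2=0, G3=0, G4=0 → 0. Observed 1.
  G1 stuck-at-0: output 0 ✗
  G1 stuck-at-1: output 1 ✓
  G1 inverted output: output 1 ✓
  G2 stuck-at-0: output 0 ✗
  G2 stuck-at-1: output 1 ✓
  G2 inverted output: output 1 ✓
  G3 stuck-at-0: output 0 ✗
  G3 stuck-at-1: output 1 ✓
  G3 inverted output: output 1 ✓
  G4 stuck-at-0: output 0 ✗
  G4 stuck-at-1: output 1 ✓
  G4 inverted output: output 1 ✓
Consistent faults: {G1 stuck-at-1, G1 inverted output, G2 stuck-at-1, G2 inverted output, G3 stuck-at-1, G3 inverted output, G4 stuck-at-1, G4 inverted output} — 8 in all.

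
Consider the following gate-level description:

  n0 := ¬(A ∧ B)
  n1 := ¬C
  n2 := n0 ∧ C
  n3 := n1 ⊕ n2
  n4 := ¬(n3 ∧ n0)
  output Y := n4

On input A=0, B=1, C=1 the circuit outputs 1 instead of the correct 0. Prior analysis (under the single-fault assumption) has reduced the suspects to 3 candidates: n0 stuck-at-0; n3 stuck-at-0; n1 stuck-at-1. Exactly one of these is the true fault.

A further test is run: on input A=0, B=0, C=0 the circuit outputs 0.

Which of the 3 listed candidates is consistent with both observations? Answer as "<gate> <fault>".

n1 stuck-at-1

Evaluate each candidate on input A=0, B=0, C=0:
  n0 stuck-at-0: n0=0 [stuck-at-0], n1=1, n2=0, n3=1, n4=1 → 1 — eliminated
  n3 stuck-at-0: n0=1, n1=1, n2=0, n3=0 [stuck-at-0], n4=1 → 1 — eliminated
  n1 stuck-at-1: n0=1, n1=1 [stuck-at-1], n2=0, n3=1, n4=0 → 0 — matches
Only n1 stuck-at-1 reproduces the observed 0.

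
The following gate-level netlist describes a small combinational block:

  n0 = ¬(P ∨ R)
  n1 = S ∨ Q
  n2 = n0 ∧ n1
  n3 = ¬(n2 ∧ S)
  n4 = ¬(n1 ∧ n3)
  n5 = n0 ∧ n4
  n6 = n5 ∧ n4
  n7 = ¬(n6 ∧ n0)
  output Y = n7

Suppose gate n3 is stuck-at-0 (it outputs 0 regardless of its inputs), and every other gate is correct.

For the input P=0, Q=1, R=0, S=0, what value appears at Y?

0

Propagate with n3 forced: n0=1, n1=1, n2=1, n3=0 [stuck-at-0], n4=1, n5=1, n6=1, n7=0.
So Y = 0. (Without the fault it would be 1.)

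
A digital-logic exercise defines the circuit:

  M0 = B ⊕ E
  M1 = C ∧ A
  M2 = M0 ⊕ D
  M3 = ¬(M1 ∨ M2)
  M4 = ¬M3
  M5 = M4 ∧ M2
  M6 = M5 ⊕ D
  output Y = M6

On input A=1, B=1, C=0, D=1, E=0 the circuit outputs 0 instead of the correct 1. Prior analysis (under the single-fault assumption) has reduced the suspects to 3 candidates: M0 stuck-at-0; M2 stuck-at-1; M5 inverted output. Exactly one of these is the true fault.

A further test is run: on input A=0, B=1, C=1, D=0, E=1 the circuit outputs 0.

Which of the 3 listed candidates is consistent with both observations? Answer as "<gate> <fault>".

M0 stuck-at-0

Evaluate each candidate on input A=0, B=1, C=1, D=0, E=1:
  M0 stuck-at-0: M0=0 [stuck-at-0], M1=0, M2=0, M3=1, M4=0, M5=0, M6=0 → 0 — matches
  M2 stuck-at-1: M0=0, M1=0, M2=1 [stuck-at-1], M3=0, M4=1, M5=1, M6=1 → 1 — eliminated
  M5 inverted output: M0=0, M1=0, M2=0, M3=1, M4=0, M5=1 [inverted output], M6=1 → 1 — eliminated
Only M0 stuck-at-0 reproduces the observed 0.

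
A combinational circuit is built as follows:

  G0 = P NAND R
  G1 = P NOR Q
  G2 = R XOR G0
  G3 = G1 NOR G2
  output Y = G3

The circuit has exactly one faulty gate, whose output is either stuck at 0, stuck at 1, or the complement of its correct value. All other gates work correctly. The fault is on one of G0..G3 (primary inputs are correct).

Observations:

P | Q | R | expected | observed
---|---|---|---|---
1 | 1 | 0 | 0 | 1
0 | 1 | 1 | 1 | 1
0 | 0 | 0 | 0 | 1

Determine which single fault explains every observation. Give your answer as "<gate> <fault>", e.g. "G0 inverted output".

G3 stuck-at-1

Fault-free values for test 1 (P=1, Q=1, R=0): G0=1, G1=0, G2=1, G3=0, giving Y=0. Observed 1.
Test 1: faults giving observed 1 are {G0 stuck-at-0, G0 inverted output, G2 stuck-at-0, G2 inverted output, G3 stuck-at-1, G3 inverted output}.
Test 2 (P=0, Q=1, R=1): fault-free G0=1, G1=0, G2=0, G3=1 → 1; observed 1. Eliminates G0 stuck-at-0, G0 inverted output, G2 inverted output, G3 inverted output.
Test 3 (P=0, Q=0, R=0): fault-free G0=1, G1=1, G2=1, G3=0 → 0; observed 1. Eliminates G2 stuck-at-0.
Only G3 stuck-at-1 is consistent with every test.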